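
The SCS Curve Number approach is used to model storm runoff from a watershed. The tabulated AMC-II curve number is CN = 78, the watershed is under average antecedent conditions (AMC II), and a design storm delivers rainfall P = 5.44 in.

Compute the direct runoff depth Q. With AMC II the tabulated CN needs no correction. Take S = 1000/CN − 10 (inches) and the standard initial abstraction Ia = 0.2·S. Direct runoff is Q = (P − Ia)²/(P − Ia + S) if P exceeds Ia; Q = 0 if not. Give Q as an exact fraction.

Q = 5650129/1829100 in ≈ 3.089 in

CN(II) = 78; AMC II needs no correction.
S = 1000/78 − 10 = 110/39 in ≈ 2.821 in
Ia = 0.2·(110/39) = 22/39 in ≈ 0.564 in
Since P=5.440 > Ia=0.564: effective rainfall P−Ia = 4754/975 in
Runoff Q = (P−Ia)²/(P−Ia+S) = (4.876)²/(4.876+2.821) = 5650129/1829100 ≈ 3.089 in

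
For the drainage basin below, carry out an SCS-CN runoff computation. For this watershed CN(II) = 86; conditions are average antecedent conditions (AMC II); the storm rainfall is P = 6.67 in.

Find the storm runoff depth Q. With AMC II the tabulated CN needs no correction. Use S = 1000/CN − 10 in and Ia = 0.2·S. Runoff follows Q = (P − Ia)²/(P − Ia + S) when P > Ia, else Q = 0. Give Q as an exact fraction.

Q = 744252961/147408300 in ≈ 5.049 in

CN(II) = 86; AMC II needs no correction.
Max retention: S = 1000/86 − 10 = 70/43 in (≈ 1.628 in)
Ia = 0.2·(70/43) = 14/43 in ≈ 0.326 in
Excess rainfall: 6.670 − 0.326 = 6.344 in; P > Ia so Q > 0
Q: (27281/4300)² ÷ (34281/4300) = 744252961/147408300 in (≈ 5.049 in)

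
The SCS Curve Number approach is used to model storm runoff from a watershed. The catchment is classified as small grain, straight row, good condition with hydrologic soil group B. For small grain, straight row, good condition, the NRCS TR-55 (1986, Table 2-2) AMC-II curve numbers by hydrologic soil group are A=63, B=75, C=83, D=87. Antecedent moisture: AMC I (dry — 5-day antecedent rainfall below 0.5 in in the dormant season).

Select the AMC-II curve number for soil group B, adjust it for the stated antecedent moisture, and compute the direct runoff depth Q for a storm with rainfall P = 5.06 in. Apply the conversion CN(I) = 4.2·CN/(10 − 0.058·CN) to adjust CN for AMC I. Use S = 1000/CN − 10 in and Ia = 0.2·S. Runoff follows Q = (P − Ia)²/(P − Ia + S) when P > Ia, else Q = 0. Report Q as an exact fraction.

NRCS table: small grain, straight row, good condition, soil group B → CN(II) = 75
CN(I) from CN(II)=75: (4.2·75)/(10 − 0.058·75) = 6300/113 ≈ 55.752
Max retention: S = 1000/(6300/113) − 10 = 500/63 in (≈ 7.937 in)
Ia = 0.2S: 0.2·7.937 = 1.587 in (exactly 100/63)
P − Ia = 5.060 − 1.587 = 10939/3150 ≈ 3.473 in (> 0, runoff occurs)
Q: (10939/3150)² ÷ (35939/3150) = 119661721/113207850 in (≈ 1.057 in)

Q = 119661721/113207850 in ≈ 1.057 in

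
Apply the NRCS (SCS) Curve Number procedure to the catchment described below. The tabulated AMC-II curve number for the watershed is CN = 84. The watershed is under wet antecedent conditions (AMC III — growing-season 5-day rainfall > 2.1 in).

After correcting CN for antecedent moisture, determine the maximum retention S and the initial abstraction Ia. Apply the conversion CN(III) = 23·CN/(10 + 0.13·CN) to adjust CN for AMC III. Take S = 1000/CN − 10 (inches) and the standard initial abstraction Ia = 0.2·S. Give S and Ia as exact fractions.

S = 400/483 in ≈ 0.828 in; Ia = 80/483 in ≈ 0.166 in

CN(III) from CN(II)=84: (23·84)/(10 + 0.13·84) = 48300/523 ≈ 92.352
S = 1000/(48300/523) − 10 = 400/483 in ≈ 0.828 in
Ia = 0.2S: 0.2·0.828 = 0.166 in (exactly 80/483)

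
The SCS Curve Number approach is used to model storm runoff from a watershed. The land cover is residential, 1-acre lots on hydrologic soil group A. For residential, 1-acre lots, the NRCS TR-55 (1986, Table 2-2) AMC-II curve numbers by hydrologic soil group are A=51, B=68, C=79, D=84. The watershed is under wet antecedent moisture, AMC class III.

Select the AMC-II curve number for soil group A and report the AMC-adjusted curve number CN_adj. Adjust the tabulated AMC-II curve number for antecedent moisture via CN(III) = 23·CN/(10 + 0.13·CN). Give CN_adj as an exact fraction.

CN_adj = 117300/1663 ≈ 70.535

NRCS table: residential, 1-acre lots, soil group A → CN(II) = 51
Adjust CN=51 to AMC III: 23·51/(10 + 0.13·51) → 1173 ÷ (1663/100) = 117300/1663 ≈ 70.535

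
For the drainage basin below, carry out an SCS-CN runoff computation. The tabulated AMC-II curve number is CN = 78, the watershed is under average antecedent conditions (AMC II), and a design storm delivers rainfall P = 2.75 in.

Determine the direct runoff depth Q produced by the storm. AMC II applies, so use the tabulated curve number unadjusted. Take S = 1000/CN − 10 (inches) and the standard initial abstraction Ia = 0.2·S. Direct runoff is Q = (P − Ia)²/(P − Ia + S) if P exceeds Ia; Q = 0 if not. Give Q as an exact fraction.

Q = 10571/11076 in ≈ 0.954 in

Average conditions: CN = 78 (no AMC adjustment).
Max retention: S = 1000/78 − 10 = 110/39 in (≈ 2.821 in)
Initial abstraction Ia = S/5 = (110/39)/5 = 22/39 ≈ 0.564 in
P − Ia = 2.750 − 0.564 = 341/156 ≈ 2.186 in (> 0, runoff occurs)
Runoff Q = (P−Ia)²/(P−Ia+S) = (2.186)²/(2.186+2.821) = 10571/11076 ≈ 0.954 in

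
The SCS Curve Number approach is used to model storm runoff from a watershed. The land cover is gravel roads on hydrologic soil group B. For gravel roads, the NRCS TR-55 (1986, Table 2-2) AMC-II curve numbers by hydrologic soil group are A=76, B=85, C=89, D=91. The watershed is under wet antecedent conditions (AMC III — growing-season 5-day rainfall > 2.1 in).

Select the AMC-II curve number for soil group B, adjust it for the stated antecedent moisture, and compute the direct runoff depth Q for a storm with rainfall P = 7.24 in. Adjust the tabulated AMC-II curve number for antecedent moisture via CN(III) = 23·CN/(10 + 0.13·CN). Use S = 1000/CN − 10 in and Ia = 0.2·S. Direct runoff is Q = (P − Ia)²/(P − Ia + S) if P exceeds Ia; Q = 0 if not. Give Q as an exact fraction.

Q = 4798471441/750436525 in ≈ 6.394 in

NRCS table: gravel roads, soil group B → CN(II) = 85
Wet (AMC III): CN(III) = 23·85/(10 + 0.13·85) = 1955/(421/20) = 39100/421 ≈ 92.874
Max retention: S = 1000/(39100/421) − 10 = 300/391 in (≈ 0.767 in)
Ia = 0.2·(300/391) = 60/391 in ≈ 0.153 in
P − Ia = 7.240 − 0.153 = 69271/9775 ≈ 7.087 in (> 0, runoff occurs)
Runoff Q = (P−Ia)²/(P−Ia+S) = (7.087)²/(7.087+0.767) = 4798471441/750436525 ≈ 6.394 in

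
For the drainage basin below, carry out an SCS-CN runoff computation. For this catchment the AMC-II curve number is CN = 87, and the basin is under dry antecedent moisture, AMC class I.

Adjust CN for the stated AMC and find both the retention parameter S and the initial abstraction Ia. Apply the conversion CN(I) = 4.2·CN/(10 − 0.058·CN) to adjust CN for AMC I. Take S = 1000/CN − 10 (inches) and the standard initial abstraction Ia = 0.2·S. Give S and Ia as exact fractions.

S = 6500/1827 in ≈ 3.558 in; Ia = 1300/1827 in ≈ 0.712 in

Dry (AMC I): CN(I) = 4.2·87/(10 − 0.058·87) = (1827/5)/(2477/500) = 182700/2477 ≈ 73.759
Max retention: S = 1000/(182700/2477) − 10 = 6500/1827 in (≈ 3.558 in)
Ia = 0.2S: 0.2·3.558 = 0.712 in (exactly 1300/1827)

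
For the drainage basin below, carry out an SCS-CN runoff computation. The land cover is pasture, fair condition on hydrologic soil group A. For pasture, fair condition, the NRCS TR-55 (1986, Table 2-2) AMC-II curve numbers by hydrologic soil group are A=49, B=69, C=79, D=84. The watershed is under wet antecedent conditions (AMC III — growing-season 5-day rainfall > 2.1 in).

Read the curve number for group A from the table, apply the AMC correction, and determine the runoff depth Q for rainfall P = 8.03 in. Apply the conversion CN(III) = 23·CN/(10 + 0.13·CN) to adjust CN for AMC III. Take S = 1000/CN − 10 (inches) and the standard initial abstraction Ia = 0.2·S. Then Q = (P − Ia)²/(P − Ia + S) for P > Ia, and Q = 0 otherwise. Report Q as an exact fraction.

NRCS table: pasture, fair condition, soil group A → CN(II) = 49
Wet (AMC III): CN(III) = 23·49/(10 + 0.13·49) = 1127/(1637/100) = 112700/1637 ≈ 68.845
S = 1000/(112700/1637) − 10 = 5100/1127 in ≈ 4.525 in
Ia = 0.2S: 0.2·4.525 = 0.905 in (exactly 1020/1127)
Since P=8.030 > Ia=0.905: effective rainfall P−Ia = 802981/112700 in
Q: (802981/112700)² ÷ (1312981/112700) = 644778486361/147972958700 in (≈ 4.357 in)

Q = 644778486361/147972958700 in ≈ 4.357 in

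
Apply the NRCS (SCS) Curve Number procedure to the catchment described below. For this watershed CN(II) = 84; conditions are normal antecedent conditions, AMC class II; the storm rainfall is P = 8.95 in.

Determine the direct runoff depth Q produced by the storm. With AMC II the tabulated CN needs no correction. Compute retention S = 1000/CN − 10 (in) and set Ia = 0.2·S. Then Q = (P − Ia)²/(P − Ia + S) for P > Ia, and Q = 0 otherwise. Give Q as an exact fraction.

Average conditions: CN = 84 (no AMC adjustment).
S = 1000/84 − 10 = 40/21 in ≈ 1.905 in
Ia = 0.2·(40/21) = 8/21 in ≈ 0.381 in
P − Ia = 8.950 − 0.381 = 3599/420 ≈ 8.569 in (> 0, runoff occurs)
Q: (3599/420)² ÷ (4399/420) = 12952801/1847580 in (≈ 7.011 in)

Q = 12952801/1847580 in ≈ 7.011 in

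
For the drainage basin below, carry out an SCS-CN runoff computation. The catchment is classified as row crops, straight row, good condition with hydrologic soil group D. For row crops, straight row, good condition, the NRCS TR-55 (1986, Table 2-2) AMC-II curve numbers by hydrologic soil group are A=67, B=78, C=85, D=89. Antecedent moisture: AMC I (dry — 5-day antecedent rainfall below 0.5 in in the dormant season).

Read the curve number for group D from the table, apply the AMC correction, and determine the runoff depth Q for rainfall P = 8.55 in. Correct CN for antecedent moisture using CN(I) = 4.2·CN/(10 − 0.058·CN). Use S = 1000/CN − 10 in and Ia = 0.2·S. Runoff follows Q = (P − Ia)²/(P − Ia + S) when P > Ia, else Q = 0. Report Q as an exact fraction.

NRCS table: row crops, straight row, good condition, soil group D → CN(II) = 89
Adjust CN=89 to AMC I: 4.2·89/(10 − 0.058·89) → (1869/5) ÷ (2419/500) = 186900/2419 ≈ 77.263
S = 1000/(186900/2419) − 10 = 5500/1869 in ≈ 2.943 in
Initial abstraction Ia = S/5 = (5500/1869)/5 = 1100/1869 ≈ 0.589 in
P − Ia = 8.550 − 0.589 = 297599/37380 ≈ 7.961 in (> 0, runoff occurs)
Q: (297599/37380)² ÷ (407599/37380) = 88565164801/15236050620 in (≈ 5.813 in)

Q = 88565164801/15236050620 in ≈ 5.813 in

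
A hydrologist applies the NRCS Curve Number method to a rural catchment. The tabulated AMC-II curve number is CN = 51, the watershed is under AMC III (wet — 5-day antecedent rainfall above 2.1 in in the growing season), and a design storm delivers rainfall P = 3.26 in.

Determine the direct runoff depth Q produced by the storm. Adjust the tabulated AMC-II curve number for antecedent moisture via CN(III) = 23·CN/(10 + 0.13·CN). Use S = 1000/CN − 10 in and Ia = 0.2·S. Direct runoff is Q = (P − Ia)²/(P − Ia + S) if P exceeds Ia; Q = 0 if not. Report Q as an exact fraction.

Q = 20220555601/22709221350 in ≈ 0.890 in

CN(III) from CN(II)=51: (23·51)/(10 + 0.13·51) = 117300/1663 ≈ 70.535
Retention S: 1000/CN − 10 with CN=70.535 → S = 4900/1173 ≈ 4.177 in
Ia = 0.2·(4900/1173) = 980/1173 in ≈ 0.835 in
Since P=3.260 > Ia=0.835: effective rainfall P−Ia = 142199/58650 in
Runoff Q = (P−Ia)²/(P−Ia+S) = (2.425)²/(2.425+4.177) = 20220555601/22709221350 ≈ 0.890 in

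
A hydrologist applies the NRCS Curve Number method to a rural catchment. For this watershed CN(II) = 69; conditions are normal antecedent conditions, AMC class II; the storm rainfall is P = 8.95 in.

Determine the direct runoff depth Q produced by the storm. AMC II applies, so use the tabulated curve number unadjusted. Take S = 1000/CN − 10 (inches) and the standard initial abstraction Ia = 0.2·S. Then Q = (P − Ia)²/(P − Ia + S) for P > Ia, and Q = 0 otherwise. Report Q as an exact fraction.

Average conditions: CN = 69 (no AMC adjustment).
S = 1000/69 − 10 = 310/69 in ≈ 4.493 in
Initial abstraction Ia = S/5 = (310/69)/5 = 62/69 ≈ 0.899 in
Excess rainfall: 8.950 − 0.899 = 8.051 in; P > Ia so Q > 0
Q: (11111/1380)² ÷ (17311/1380) = 123454321/23889180 in (≈ 5.168 in)

Q = 123454321/23889180 in ≈ 5.168 in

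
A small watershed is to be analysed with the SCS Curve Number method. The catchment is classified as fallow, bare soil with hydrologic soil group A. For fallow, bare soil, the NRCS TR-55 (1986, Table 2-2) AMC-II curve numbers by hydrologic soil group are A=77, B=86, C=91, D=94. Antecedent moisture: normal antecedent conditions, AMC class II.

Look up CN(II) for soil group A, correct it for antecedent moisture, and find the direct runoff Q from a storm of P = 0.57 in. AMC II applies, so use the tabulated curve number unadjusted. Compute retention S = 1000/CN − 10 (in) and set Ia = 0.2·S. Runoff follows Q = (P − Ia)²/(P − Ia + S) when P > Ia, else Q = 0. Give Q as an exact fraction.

Q = 0 in ≈ 0.000 in

NRCS table: fallow, bare soil, soil group A → CN(II) = 77
CN(II) = 77; AMC II needs no correction.
Retention S: 1000/CN − 10 with CN=77.000 → S = 230/77 ≈ 2.987 in
Initial abstraction Ia = S/5 = (230/77)/5 = 46/77 ≈ 0.597 in
P = 0.570 ≤ Ia = 0.597 in: entire storm abstracted, Q = 0.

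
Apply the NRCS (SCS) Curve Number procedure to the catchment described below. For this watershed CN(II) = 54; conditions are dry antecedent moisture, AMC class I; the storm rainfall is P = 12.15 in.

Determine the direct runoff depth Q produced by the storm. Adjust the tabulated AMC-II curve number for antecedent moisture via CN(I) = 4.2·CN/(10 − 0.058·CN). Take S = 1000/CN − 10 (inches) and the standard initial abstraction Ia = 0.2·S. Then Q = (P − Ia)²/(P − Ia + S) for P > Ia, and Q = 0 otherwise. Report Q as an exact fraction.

Q = 8423751961/3648996540 in ≈ 2.309 in

Dry (AMC I): CN(I) = 4.2·54/(10 − 0.058·54) = (1134/5)/(1717/250) = 56700/1717 ≈ 33.023
Retention S: 1000/CN − 10 with CN=33.023 → S = 11500/567 ≈ 20.282 in
Ia = 0.2·(11500/567) = 2300/567 in ≈ 4.056 in
Excess rainfall: 12.150 − 4.056 = 8.094 in; P > Ia so Q > 0
Runoff Q = (P−Ia)²/(P−Ia+S) = (8.094)²/(8.094+20.282) = 8423751961/3648996540 ≈ 2.309 in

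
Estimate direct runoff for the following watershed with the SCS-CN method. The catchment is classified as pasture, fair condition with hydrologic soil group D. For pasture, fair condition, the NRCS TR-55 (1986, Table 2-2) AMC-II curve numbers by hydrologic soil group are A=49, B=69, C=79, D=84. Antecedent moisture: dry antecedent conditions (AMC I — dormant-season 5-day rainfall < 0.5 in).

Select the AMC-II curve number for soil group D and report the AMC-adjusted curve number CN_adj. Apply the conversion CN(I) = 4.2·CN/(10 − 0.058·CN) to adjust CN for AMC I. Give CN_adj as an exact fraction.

NRCS table: pasture, fair condition, soil group D → CN(II) = 84
Adjust CN=84 to AMC I: 4.2·84/(10 − 0.058·84) → (1764/5) ÷ (641/125) = 44100/641 ≈ 68.799

CN_adj = 44100/641 ≈ 68.799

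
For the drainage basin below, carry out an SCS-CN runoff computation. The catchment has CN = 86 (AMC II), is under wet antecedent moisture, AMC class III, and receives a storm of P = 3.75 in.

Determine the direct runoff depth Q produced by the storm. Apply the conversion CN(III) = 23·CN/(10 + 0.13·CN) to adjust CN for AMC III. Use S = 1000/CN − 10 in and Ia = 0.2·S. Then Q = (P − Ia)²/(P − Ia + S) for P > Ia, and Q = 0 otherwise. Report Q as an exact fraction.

Adjust CN=86 to AMC III: 23·86/(10 + 0.13·86) → 1978 ÷ (1059/50) = 98900/1059 ≈ 93.390
Retention S: 1000/CN − 10 with CN=93.390 → S = 700/989 ≈ 0.708 in
Ia = 0.2·(700/989) = 140/989 in ≈ 0.142 in
Since P=3.750 > Ia=0.142: effective rainfall P−Ia = 14275/3956 in
Q = (14275/3956)²/((14275/3956) + 700/989) = (203775625/15649936)/(17075/3956) = 8151025/2701948 in ≈ 3.017 in

Q = 8151025/2701948 in ≈ 3.017 in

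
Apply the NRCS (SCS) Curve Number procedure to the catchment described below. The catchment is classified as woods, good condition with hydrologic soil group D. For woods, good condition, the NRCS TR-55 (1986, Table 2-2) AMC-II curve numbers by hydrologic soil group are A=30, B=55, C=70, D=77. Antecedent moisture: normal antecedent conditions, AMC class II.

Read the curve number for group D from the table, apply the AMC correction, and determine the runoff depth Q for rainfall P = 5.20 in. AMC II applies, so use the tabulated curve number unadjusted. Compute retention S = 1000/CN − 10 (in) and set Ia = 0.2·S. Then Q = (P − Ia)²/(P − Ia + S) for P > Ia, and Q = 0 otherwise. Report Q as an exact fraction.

Q = 1569992/562485 in ≈ 2.791 in

NRCS table: woods, good condition, soil group D → CN(II) = 77
CN(II) = 77; AMC II needs no correction.
Retention S: 1000/CN − 10 with CN=77.000 → S = 230/77 ≈ 2.987 in
Initial abstraction Ia = S/5 = (230/77)/5 = 46/77 ≈ 0.597 in
Since P=5.200 > Ia=0.597: effective rainfall P−Ia = 1772/385 in
Q = (1772/385)²/((1772/385) + 230/77) = (3139984/148225)/(2922/385) = 1569992/562485 in ≈ 2.791 in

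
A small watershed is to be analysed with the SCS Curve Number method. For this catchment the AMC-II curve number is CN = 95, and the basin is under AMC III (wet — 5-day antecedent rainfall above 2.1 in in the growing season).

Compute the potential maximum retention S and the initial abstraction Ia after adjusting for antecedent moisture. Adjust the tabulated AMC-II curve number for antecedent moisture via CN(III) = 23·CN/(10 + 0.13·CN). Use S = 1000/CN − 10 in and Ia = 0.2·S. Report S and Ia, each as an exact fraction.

Wet (AMC III): CN(III) = 23·95/(10 + 0.13·95) = 2185/(447/20) = 43700/447 ≈ 97.763
Retention S: 1000/CN − 10 with CN=97.763 → S = 100/437 ≈ 0.229 in
Ia = 0.2·(100/437) = 20/437 in ≈ 0.046 in

S = 100/437 in ≈ 0.229 in; Ia = 20/437 in ≈ 0.046 in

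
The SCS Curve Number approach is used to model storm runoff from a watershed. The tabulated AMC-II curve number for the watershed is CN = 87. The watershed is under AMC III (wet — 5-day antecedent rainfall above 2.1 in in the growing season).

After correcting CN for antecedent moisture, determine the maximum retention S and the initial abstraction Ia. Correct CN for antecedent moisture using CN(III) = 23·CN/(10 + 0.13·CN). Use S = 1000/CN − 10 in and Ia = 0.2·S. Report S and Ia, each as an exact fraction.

CN(III) from CN(II)=87: (23·87)/(10 + 0.13·87) = 200100/2131 ≈ 93.900
S = 1000/(200100/2131) − 10 = 1300/2001 in ≈ 0.650 in
Ia = 0.2·(1300/2001) = 260/2001 in ≈ 0.130 in

S = 1300/2001 in ≈ 0.650 in; Ia = 260/2001 in ≈ 0.130 in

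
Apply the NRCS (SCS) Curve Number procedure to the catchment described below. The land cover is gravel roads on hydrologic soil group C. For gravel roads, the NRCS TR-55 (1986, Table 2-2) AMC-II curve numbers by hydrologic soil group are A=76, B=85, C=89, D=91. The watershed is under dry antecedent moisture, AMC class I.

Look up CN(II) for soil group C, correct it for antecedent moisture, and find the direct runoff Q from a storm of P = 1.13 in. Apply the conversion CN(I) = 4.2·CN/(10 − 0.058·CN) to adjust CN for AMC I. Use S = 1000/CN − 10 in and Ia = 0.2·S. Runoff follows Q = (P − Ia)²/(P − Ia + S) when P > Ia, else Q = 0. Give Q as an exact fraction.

Q = 10240832809/121708719300 in ≈ 0.084 in

NRCS table: gravel roads, soil group C → CN(II) = 89
Adjust CN=89 to AMC I: 4.2·89/(10 − 0.058·89) → (1869/5) ÷ (2419/500) = 186900/2419 ≈ 77.263
Max retention: S = 1000/(186900/2419) − 10 = 5500/1869 in (≈ 2.943 in)
Ia = 0.2S: 0.2·2.943 = 0.589 in (exactly 1100/1869)
Since P=1.130 > Ia=0.589: effective rainfall P−Ia = 101197/186900 in
Q = (101197/186900)²/((101197/186900) + 5500/1869) = (10240832809/34931610000)/(651197/186900) = 10240832809/121708719300 in ≈ 0.084 in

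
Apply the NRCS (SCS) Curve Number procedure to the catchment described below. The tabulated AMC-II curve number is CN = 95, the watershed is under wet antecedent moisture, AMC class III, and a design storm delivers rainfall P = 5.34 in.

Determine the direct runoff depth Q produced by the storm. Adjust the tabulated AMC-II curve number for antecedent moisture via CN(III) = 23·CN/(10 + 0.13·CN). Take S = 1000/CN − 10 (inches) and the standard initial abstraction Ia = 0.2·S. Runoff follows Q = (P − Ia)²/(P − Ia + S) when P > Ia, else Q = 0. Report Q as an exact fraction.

Q = 13381631041/2636836150 in ≈ 5.075 in

Wet (AMC III): CN(III) = 23·95/(10 + 0.13·95) = 2185/(447/20) = 43700/447 ≈ 97.763
S = 1000/(43700/447) − 10 = 100/437 in ≈ 0.229 in
Initial abstraction Ia = S/5 = (100/437)/5 = 20/437 ≈ 0.046 in
Since P=5.340 > Ia=0.046: effective rainfall P−Ia = 115679/21850 in
Runoff Q = (P−Ia)²/(P−Ia+S) = (5.294)²/(5.294+0.229) = 13381631041/2636836150 ≈ 5.075 in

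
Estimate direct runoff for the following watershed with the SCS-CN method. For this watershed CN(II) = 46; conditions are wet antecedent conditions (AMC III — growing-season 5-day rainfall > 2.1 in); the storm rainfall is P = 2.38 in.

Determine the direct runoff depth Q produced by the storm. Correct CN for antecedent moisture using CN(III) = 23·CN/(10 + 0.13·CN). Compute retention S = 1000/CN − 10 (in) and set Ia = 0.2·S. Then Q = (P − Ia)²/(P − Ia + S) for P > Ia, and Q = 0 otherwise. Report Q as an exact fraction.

CN(III) from CN(II)=46: (23·46)/(10 + 0.13·46) = 52900/799 ≈ 66.208
S = 1000/(52900/799) − 10 = 2700/529 in ≈ 5.104 in
Initial abstraction Ia = S/5 = (2700/529)/5 = 540/529 ≈ 1.021 in
Excess rainfall: 2.380 − 1.021 = 1.359 in; P > Ia so Q > 0
Runoff Q = (P−Ia)²/(P−Ia+S) = (1.359)²/(1.359+5.104) = 1292474401/4521653950 ≈ 0.286 in

Q = 1292474401/4521653950 in ≈ 0.286 in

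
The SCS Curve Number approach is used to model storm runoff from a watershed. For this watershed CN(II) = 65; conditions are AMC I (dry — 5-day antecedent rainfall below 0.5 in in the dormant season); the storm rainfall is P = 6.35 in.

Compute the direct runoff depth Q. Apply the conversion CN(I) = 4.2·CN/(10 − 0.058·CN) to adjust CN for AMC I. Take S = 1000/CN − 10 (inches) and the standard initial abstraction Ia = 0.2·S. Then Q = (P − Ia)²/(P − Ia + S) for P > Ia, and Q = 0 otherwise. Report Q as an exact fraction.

CN(I) from CN(II)=65: (4.2·65)/(10 − 0.058·65) = 3900/89 ≈ 43.820
S = 1000/(3900/89) − 10 = 500/39 in ≈ 12.821 in
Ia = 0.2S: 0.2·12.821 = 2.564 in (exactly 100/39)
P − Ia = 6.350 − 2.564 = 2953/780 ≈ 3.786 in (> 0, runoff occurs)
Q: (2953/780)² ÷ (12953/780) = 8720209/10103340 in (≈ 0.863 in)

Q = 8720209/10103340 in ≈ 0.863 in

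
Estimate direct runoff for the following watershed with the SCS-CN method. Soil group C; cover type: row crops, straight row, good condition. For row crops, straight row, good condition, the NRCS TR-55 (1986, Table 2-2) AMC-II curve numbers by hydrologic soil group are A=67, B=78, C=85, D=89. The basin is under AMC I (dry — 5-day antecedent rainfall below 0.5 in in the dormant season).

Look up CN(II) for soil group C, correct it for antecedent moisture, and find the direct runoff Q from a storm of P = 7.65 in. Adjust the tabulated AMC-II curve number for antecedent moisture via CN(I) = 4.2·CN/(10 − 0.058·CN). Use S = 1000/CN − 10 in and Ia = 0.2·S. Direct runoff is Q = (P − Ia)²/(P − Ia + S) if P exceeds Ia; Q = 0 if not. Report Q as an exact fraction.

NRCS table: row crops, straight row, good condition, soil group C → CN(II) = 85
CN(I) from CN(II)=85: (4.2·85)/(10 − 0.058·85) = 11900/169 ≈ 70.414
S = 1000/(11900/169) − 10 = 500/119 in ≈ 4.202 in
Ia = 0.2S: 0.2·4.202 = 0.840 in (exactly 100/119)
P − Ia = 7.650 − 0.840 = 16207/2380 ≈ 6.810 in (> 0, runoff occurs)
Q: (16207/2380)² ÷ (26207/2380) = 262666849/62372660 in (≈ 4.211 in)

Q = 262666849/62372660 in ≈ 4.211 in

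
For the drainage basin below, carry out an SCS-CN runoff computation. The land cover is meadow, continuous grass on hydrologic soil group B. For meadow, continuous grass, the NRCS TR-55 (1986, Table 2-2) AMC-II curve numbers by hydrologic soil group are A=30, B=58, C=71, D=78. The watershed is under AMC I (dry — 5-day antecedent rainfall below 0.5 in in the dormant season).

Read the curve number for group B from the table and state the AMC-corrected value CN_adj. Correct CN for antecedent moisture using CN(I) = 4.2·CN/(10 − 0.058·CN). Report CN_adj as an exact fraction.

CN_adj = 2900/79 ≈ 36.709

NRCS table: meadow, continuous grass, soil group B → CN(II) = 58
Adjust CN=58 to AMC I: 4.2·58/(10 − 0.058·58) → (1218/5) ÷ (1659/250) = 2900/79 ≈ 36.709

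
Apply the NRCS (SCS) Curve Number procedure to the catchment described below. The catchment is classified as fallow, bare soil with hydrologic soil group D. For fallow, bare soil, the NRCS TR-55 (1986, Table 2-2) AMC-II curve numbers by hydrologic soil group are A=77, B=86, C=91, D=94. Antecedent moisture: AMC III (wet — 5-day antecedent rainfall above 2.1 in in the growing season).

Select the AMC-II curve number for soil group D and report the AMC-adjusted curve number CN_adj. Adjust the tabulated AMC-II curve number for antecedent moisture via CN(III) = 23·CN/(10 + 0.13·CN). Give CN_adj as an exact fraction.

CN_adj = 108100/1111 ≈ 97.300

NRCS table: fallow, bare soil, soil group D → CN(II) = 94
Wet (AMC III): CN(III) = 23·94/(10 + 0.13·94) = 2162/(1111/50) = 108100/1111 ≈ 97.300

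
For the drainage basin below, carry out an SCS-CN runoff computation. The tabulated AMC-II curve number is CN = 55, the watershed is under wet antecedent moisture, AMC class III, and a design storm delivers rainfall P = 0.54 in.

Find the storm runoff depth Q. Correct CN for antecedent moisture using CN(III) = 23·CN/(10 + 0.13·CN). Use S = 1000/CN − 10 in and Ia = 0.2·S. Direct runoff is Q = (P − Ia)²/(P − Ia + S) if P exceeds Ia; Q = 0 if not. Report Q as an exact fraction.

Adjust CN=55 to AMC III: 23·55/(10 + 0.13·55) → 1265 ÷ (343/20) = 25300/343 ≈ 73.761
S = 1000/(25300/343) − 10 = 900/253 in ≈ 3.557 in
Ia = 0.2·(900/253) = 180/253 in ≈ 0.711 in
P = 0.540 ≤ Ia = 0.711 in: entire storm abstracted, Q = 0.

Q = 0 in ≈ 0.000 in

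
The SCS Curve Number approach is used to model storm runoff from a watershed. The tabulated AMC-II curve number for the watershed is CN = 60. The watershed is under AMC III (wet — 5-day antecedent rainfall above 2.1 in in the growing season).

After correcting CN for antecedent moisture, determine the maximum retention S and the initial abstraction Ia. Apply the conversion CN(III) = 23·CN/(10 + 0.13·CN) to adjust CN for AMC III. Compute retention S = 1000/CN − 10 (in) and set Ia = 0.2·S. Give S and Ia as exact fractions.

Wet (AMC III): CN(III) = 23·60/(10 + 0.13·60) = 1380/(89/5) = 6900/89 ≈ 77.528
Max retention: S = 1000/(6900/89) − 10 = 200/69 in (≈ 2.899 in)
Initial abstraction Ia = S/5 = (200/69)/5 = 40/69 ≈ 0.580 in

S = 200/69 in ≈ 2.899 in; Ia = 40/69 in ≈ 0.580 in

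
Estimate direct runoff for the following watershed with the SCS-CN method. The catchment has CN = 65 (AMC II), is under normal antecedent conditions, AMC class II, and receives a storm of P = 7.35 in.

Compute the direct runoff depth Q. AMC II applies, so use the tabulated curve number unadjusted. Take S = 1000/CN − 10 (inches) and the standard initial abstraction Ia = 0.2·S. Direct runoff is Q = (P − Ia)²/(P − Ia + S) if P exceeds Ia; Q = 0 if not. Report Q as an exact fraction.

Average conditions: CN = 65 (no AMC adjustment).
Retention S: 1000/CN − 10 with CN=65.000 → S = 70/13 ≈ 5.385 in
Initial abstraction Ia = S/5 = (70/13)/5 = 14/13 ≈ 1.077 in
Excess rainfall: 7.350 − 1.077 = 6.273 in; P > Ia so Q > 0
Q: (1631/260)² ÷ (3031/260) = 380023/112580 in (≈ 3.376 in)

Q = 380023/112580 in ≈ 3.376 in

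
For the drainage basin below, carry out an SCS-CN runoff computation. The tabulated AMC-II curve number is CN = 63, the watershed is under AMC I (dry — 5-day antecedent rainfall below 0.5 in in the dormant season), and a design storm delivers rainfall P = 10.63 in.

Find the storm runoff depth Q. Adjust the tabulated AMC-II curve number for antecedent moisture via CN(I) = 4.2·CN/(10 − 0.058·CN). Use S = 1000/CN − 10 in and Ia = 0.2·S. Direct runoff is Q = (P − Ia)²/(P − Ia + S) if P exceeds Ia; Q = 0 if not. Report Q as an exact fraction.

CN(I) from CN(II)=63: (4.2·63)/(10 − 0.058·63) = 132300/3173 ≈ 41.696
Max retention: S = 1000/(132300/3173) − 10 = 18500/1323 in (≈ 13.983 in)
Initial abstraction Ia = S/5 = (18500/1323)/5 = 3700/1323 ≈ 2.797 in
Excess rainfall: 10.630 − 2.797 = 7.833 in; P > Ia so Q > 0
Q: (1036349/132300)² ÷ (2886349/132300) = 1074019249801/381863972700 in (≈ 2.813 in)

Q = 1074019249801/381863972700 in ≈ 2.813 in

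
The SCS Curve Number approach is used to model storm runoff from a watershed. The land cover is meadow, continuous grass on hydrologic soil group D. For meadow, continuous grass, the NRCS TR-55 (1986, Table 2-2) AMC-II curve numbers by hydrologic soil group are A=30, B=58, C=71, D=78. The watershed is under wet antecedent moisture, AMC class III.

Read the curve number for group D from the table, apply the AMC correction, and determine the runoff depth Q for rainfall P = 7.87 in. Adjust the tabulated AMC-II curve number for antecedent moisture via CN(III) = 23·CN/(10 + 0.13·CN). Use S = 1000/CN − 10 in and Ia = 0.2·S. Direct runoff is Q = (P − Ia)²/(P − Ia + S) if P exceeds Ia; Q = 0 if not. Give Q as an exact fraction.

NRCS table: meadow, continuous grass, soil group D → CN(II) = 78
Wet (AMC III): CN(III) = 23·78/(10 + 0.13·78) = 1794/(1007/50) = 89700/1007 ≈ 89.076
S = 1000/(89700/1007) − 10 = 1100/897 in ≈ 1.226 in
Initial abstraction Ia = S/5 = (1100/897)/5 = 220/897 ≈ 0.245 in
Since P=7.870 > Ia=0.245: effective rainfall P−Ia = 683939/89700 in
Q: (683939/89700)² ÷ (793939/89700) = 467772555721/71216328300 in (≈ 6.568 in)

Q = 467772555721/71216328300 in ≈ 6.568 in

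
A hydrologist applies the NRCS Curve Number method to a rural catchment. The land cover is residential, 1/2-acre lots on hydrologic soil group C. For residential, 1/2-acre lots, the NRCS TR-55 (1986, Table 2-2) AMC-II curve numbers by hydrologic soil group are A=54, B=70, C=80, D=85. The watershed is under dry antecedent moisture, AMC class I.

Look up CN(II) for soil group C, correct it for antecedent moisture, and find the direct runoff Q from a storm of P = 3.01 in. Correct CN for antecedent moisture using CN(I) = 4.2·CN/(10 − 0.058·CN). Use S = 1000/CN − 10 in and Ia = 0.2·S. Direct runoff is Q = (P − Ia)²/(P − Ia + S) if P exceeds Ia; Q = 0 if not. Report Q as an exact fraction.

NRCS table: residential, 1/2-acre lots, soil group C → CN(II) = 80
Adjust CN=80 to AMC I: 4.2·80/(10 − 0.058·80) → 336 ÷ (134/25) = 4200/67 ≈ 62.687
Retention S: 1000/CN − 10 with CN=62.687 → S = 125/21 ≈ 5.952 in
Ia = 0.2·(125/21) = 25/21 in ≈ 1.190 in
Excess rainfall: 3.010 − 1.190 = 1.820 in; P > Ia so Q > 0
Q = (3821/2100)²/((3821/2100) + 125/21) = (14600041/4410000)/(16321/2100) = 14600041/34274100 in ≈ 0.426 in

Q = 14600041/34274100 in ≈ 0.426 in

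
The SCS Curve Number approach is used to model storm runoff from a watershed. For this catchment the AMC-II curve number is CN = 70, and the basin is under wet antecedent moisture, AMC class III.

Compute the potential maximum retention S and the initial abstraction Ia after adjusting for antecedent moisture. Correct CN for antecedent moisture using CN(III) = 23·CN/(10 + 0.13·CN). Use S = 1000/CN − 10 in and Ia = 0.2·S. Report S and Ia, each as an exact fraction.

S = 300/161 in ≈ 1.863 in; Ia = 60/161 in ≈ 0.373 in

CN(III) from CN(II)=70: (23·70)/(10 + 0.13·70) = 16100/191 ≈ 84.293
Retention S: 1000/CN − 10 with CN=84.293 → S = 300/161 ≈ 1.863 in
Ia = 0.2S: 0.2·1.863 = 0.373 in (exactly 60/161)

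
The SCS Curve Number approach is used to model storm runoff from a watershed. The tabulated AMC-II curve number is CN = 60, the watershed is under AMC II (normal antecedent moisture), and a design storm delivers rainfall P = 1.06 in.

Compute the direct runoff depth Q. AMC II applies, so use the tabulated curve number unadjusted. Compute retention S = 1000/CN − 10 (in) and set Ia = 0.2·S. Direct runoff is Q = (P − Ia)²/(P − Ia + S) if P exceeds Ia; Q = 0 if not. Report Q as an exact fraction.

Average conditions: CN = 60 (no AMC adjustment).
Retention S: 1000/CN − 10 with CN=60.000 → S = 20/3 ≈ 6.667 in
Initial abstraction Ia = S/5 = (20/3)/5 = 4/3 ≈ 1.333 in
P = 1.060 ≤ Ia = 1.333 in: entire storm abstracted, Q = 0.

Q = 0 in ≈ 0.000 in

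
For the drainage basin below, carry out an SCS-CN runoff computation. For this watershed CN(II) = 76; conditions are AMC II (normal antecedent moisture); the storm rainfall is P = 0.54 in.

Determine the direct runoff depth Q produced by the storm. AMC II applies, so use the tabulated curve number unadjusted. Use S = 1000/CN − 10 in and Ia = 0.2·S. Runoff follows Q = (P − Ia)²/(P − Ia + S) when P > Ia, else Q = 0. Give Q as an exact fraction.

Q = 0 in ≈ 0.000 in

Average conditions: CN = 76 (no AMC adjustment).
S = 1000/76 − 10 = 60/19 in ≈ 3.158 in
Initial abstraction Ia = S/5 = (60/19)/5 = 12/19 ≈ 0.632 in
P = 0.540 ≤ Ia = 0.632 in: entire storm abstracted, Q = 0.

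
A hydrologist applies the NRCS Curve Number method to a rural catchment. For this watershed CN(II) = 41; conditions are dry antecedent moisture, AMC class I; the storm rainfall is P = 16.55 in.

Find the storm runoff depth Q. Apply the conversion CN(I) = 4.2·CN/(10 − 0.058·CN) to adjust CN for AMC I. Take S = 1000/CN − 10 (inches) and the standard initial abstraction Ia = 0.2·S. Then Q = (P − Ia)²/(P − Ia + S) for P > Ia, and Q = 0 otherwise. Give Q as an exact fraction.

Q = 27885994081/13035385020 in ≈ 2.139 in

Dry (AMC I): CN(I) = 4.2·41/(10 − 0.058·41) = (861/5)/(3811/500) = 86100/3811 ≈ 22.592
Max retention: S = 1000/(86100/3811) − 10 = 29500/861 in (≈ 34.262 in)
Ia = 0.2S: 0.2·34.262 = 6.852 in (exactly 5900/861)
P − Ia = 16.550 − 6.852 = 166991/17220 ≈ 9.698 in (> 0, runoff occurs)
Runoff Q = (P−Ia)²/(P−Ia+S) = (9.698)²/(9.698+34.262) = 27885994081/13035385020 ≈ 2.139 in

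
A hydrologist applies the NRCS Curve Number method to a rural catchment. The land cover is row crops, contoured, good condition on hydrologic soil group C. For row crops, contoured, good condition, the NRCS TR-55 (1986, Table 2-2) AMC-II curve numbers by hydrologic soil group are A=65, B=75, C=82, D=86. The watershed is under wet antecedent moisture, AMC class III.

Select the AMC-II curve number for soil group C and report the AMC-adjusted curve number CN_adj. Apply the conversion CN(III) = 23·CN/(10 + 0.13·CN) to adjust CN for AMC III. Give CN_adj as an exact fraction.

CN_adj = 94300/1033 ≈ 91.288

NRCS table: row crops, contoured, good condition, soil group C → CN(II) = 82
Wet (AMC III): CN(III) = 23·82/(10 + 0.13·82) = 1886/(1033/50) = 94300/1033 ≈ 91.288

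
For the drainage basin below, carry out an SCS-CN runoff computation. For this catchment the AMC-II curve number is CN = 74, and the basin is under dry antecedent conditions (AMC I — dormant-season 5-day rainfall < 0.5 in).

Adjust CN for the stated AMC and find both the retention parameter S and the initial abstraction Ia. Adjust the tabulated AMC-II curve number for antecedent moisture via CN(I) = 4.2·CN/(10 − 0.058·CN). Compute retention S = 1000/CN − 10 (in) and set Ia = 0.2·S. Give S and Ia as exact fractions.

CN(I) from CN(II)=74: (4.2·74)/(10 − 0.058·74) = 77700/1427 ≈ 54.450
Max retention: S = 1000/(77700/1427) − 10 = 6500/777 in (≈ 8.366 in)
Ia = 0.2S: 0.2·8.366 = 1.673 in (exactly 1300/777)

S = 6500/777 in ≈ 8.366 in; Ia = 1300/777 in ≈ 1.673 in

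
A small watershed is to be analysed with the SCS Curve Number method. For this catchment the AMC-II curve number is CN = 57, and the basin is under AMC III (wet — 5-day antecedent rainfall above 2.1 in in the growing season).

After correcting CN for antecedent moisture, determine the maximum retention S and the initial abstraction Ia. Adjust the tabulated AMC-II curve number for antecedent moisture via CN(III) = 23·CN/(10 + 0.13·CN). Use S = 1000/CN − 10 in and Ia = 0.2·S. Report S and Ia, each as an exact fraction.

S = 4300/1311 in ≈ 3.280 in; Ia = 860/1311 in ≈ 0.656 in

CN(III) from CN(II)=57: (23·57)/(10 + 0.13·57) = 131100/1741 ≈ 75.302
Max retention: S = 1000/(131100/1741) − 10 = 4300/1311 in (≈ 3.280 in)
Ia = 0.2S: 0.2·3.280 = 0.656 in (exactly 860/1311)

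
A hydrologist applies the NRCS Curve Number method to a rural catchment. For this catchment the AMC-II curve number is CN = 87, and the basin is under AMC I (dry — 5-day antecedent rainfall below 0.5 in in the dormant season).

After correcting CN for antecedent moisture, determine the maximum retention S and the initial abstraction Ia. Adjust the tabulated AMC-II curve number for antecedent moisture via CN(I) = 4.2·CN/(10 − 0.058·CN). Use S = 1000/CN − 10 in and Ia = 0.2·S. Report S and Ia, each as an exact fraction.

S = 6500/1827 in ≈ 3.558 in; Ia = 1300/1827 in ≈ 0.712 in

Dry (AMC I): CN(I) = 4.2·87/(10 − 0.058·87) = (1827/5)/(2477/500) = 182700/2477 ≈ 73.759
S = 1000/(182700/2477) − 10 = 6500/1827 in ≈ 3.558 in
Initial abstraction Ia = S/5 = (6500/1827)/5 = 1300/1827 ≈ 0.712 in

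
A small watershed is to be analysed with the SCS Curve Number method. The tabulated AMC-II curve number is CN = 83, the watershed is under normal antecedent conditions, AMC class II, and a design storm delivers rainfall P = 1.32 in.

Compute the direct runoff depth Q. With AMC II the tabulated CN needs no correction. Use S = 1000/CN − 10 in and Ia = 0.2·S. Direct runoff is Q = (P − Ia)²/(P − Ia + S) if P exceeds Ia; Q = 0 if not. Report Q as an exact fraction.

Q = 3568321/12738425 in ≈ 0.280 in

Average conditions: CN = 83 (no AMC adjustment).
Retention S: 1000/CN − 10 with CN=83.000 → S = 170/83 ≈ 2.048 in
Initial abstraction Ia = S/5 = (170/83)/5 = 34/83 ≈ 0.410 in
P − Ia = 1.320 − 0.410 = 1889/2075 ≈ 0.910 in (> 0, runoff occurs)
Q = (1889/2075)²/((1889/2075) + 170/83) = (3568321/4305625)/(6139/2075) = 3568321/12738425 in ≈ 0.280 in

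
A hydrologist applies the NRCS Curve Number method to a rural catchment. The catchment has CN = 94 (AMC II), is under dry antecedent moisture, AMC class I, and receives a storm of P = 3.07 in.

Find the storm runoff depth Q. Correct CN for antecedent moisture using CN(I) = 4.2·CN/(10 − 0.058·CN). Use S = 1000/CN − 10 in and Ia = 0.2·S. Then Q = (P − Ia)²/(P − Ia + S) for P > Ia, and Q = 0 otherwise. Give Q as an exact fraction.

Dry (AMC I): CN(I) = 4.2·94/(10 − 0.058·94) = (1974/5)/(1137/250) = 32900/379 ≈ 86.807
Retention S: 1000/CN − 10 with CN=86.807 → S = 500/329 ≈ 1.520 in
Initial abstraction Ia = S/5 = (500/329)/5 = 100/329 ≈ 0.304 in
Since P=3.070 > Ia=0.304: effective rainfall P−Ia = 91003/32900 in
Q: (91003/32900)² ÷ (141003/32900) = 8281546009/4638998700 in (≈ 1.785 in)

Q = 8281546009/4638998700 in ≈ 1.785 in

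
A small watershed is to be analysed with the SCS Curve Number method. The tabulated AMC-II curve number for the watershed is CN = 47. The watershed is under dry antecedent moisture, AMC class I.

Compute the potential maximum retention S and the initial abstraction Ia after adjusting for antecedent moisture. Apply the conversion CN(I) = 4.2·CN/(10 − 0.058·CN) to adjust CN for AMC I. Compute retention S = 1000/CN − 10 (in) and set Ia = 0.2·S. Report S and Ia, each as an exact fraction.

S = 26500/987 in ≈ 26.849 in; Ia = 5300/987 in ≈ 5.370 in

Adjust CN=47 to AMC I: 4.2·47/(10 − 0.058·47) → (987/5) ÷ (3637/500) = 98700/3637 ≈ 27.138
Retention S: 1000/CN − 10 with CN=27.138 → S = 26500/987 ≈ 26.849 in
Ia = 0.2·(26500/987) = 5300/987 in ≈ 5.370 in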